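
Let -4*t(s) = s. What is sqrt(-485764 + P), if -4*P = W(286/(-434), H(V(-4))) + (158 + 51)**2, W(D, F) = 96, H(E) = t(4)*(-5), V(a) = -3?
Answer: I*sqrt(1986833)/2 ≈ 704.78*I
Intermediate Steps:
t(s) = -s/4
H(E) = 5 (H(E) = -1/4*4*(-5) = -1*(-5) = 5)
P = -43777/4 (P = -(96 + (158 + 51)**2)/4 = -(96 + 209**2)/4 = -(96 + 43681)/4 = -1/4*43777 = -43777/4 ≈ -10944.)
sqrt(-485764 + P) = sqrt(-485764 - 43777/4) = sqrt(-1986833/4) = I*sqrt(1986833)/2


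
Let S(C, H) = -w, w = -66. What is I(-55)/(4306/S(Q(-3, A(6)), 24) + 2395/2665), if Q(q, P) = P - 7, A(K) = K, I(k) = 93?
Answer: 1635777/1163356 ≈ 1.4061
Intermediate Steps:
Q(q, P) = -7 + P
S(C, H) = 66 (S(C, H) = -1*(-66) = 66)
I(-55)/(4306/S(Q(-3, A(6)), 24) + 2395/2665) = 93/(4306/66 + 2395/2665) = 93/(4306*(1/66) + 2395*(1/2665)) = 93/(2153/33 + 479/533) = 93/(1163356/17589) = 93*(17589/1163356) = 1635777/1163356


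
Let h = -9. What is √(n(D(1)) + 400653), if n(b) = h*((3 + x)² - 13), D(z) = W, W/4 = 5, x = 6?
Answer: 3*√44449 ≈ 632.49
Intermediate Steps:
W = 20 (W = 4*5 = 20)
D(z) = 20
n(b) = -612 (n(b) = -9*((3 + 6)² - 13) = -9*(9² - 13) = -9*(81 - 13) = -9*68 = -612)
√(n(D(1)) + 400653) = √(-612 + 400653) = √400041 = 3*√44449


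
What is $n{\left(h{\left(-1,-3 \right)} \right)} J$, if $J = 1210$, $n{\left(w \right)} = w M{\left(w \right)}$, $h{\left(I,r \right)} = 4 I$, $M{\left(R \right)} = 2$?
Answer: $-9680$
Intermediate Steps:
$n{\left(w \right)} = 2 w$ ($n{\left(w \right)} = w 2 = 2 w$)
$n{\left(h{\left(-1,-3 \right)} \right)} J = 2 \cdot 4 \left(-1\right) 1210 = 2 \left(-4\right) 1210 = \left(-8\right) 1210 = -9680$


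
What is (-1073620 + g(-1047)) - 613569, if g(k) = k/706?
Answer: -1191156481/706 ≈ -1.6872e+6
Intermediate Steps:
g(k) = k/706 (g(k) = k*(1/706) = k/706)
(-1073620 + g(-1047)) - 613569 = (-1073620 + (1/706)*(-1047)) - 613569 = (-1073620 - 1047/706) - 613569 = -757976767/706 - 613569 = -1191156481/706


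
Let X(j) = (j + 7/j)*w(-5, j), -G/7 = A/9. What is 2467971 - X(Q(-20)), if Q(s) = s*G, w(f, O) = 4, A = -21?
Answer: 259274164/105 ≈ 2.4693e+6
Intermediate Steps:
G = 49/3 (G = -(-147)/9 = -7*(-7/3) = 49/3 ≈ 16.333)
Q(s) = 49*s/3 (Q(s) = s*(49/3) = 49*s/3)
X(j) = 4*j + 28/j (X(j) = (j + 7/j)*4 = 4*j + 28/j)
2467971 - X(Q(-20)) = 2467971 - (4*((49/3)*(-20)) + 28/(((49/3)*(-20)))) = 2467971 - (4*(-980/3) + 28/(-980/3)) = 2467971 - (-3920/3 + 28*(-3/980)) = 2467971 - (-3920/3 - 3/35) = 2467971 - 1*(-137209/105) = 2467971 + 137209/105 = 259274164/105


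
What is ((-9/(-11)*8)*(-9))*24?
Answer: -15552/11 ≈ -1413.8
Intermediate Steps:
((-9/(-11)*8)*(-9))*24 = ((-9*(-1/11)*8)*(-9))*24 = (((9/11)*8)*(-9))*24 = ((72/11)*(-9))*24 = -648/11*24 = -15552/11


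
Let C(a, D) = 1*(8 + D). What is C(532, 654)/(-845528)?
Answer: -331/422764 ≈ -0.00078294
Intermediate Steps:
C(a, D) = 8 + D
C(532, 654)/(-845528) = (8 + 654)/(-845528) = 662*(-1/845528) = -331/422764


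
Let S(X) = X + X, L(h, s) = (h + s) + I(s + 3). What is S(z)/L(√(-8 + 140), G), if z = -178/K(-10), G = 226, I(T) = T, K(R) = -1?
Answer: 161980/206893 - 712*√33/206893 ≈ 0.76315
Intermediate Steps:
L(h, s) = 3 + h + 2*s (L(h, s) = (h + s) + (s + 3) = (h + s) + (3 + s) = 3 + h + 2*s)
z = 178 (z = -178/(-1) = -178*(-1) = 178)
S(X) = 2*X
S(z)/L(√(-8 + 140), G) = (2*178)/(3 + √(-8 + 140) + 2*226) = 356/(3 + √132 + 452) = 356/(3 + 2*√33 + 452) = 356/(455 + 2*√33)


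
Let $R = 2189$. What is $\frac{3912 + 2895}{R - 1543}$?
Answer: $\frac{6807}{646} \approx 10.537$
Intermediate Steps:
$\frac{3912 + 2895}{R - 1543} = \frac{3912 + 2895}{2189 - 1543} = \frac{6807}{646}$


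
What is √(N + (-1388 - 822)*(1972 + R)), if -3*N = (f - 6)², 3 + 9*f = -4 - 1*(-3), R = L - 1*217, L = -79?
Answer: 2*I*√675049233/27 ≈ 1924.6*I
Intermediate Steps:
R = -296 (R = -79 - 1*217 = -79 - 217 = -296)
f = -4/9 (f = -⅓ + (-4 - 1*(-3))/9 = -⅓ + (-4 + 3)/9 = -⅓ + (⅑)*(-1) = -⅓ - ⅑ = -4/9 ≈ -0.44444)
N = -3364/243 (N = -(-4/9 - 6)²/3 = -(-58/9)²/3 = -⅓*3364/81 = -3364/243 ≈ -13.844)
√(N + (-1388 - 822)*(1972 + R)) = √(-3364/243 + (-1388 - 822)*(1972 - 296)) = √(-3364/243 - 2210*1676) = √(-3364/243 - 3703960) = √(-900065644/243) = 2*I*√675049233/27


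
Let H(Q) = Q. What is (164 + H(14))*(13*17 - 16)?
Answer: 36490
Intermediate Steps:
(164 + H(14))*(13*17 - 16) = (164 + 14)*(13*17 - 16) = 178*(221 - 16) = 178*205 = 36490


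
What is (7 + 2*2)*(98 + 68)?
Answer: 1826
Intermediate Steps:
(7 + 2*2)*(98 + 68) = (7 + 4)*166 = 11*166 = 1826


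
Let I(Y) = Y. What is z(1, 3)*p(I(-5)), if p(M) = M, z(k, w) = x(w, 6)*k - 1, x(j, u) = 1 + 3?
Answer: -15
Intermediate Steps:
x(j, u) = 4
z(k, w) = -1 + 4*k (z(k, w) = 4*k - 1 = -1 + 4*k)
z(1, 3)*p(I(-5)) = (-1 + 4*1)*(-5) = (-1 + 4)*(-5) = 3*(-5) = -15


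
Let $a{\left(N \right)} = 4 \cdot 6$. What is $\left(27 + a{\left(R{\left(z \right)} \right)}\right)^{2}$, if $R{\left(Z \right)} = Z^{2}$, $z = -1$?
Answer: $2601$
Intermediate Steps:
$a{\left(N \right)} = 24$
$\left(27 + a{\left(R{\left(z \right)} \right)}\right)^{2} = \left(27 + 24\right)^{2} = 51^{2} = 2601$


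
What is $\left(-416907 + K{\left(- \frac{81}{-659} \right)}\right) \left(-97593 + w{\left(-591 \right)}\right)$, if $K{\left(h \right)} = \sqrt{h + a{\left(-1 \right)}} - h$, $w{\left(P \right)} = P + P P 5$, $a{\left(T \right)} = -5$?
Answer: $- \frac{452835194448474}{659} + \frac{1648221 i \sqrt{2118026}}{659} \approx -6.8715 \cdot 10^{11} + 3.64 \cdot 10^{6} i$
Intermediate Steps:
$w{\left(P \right)} = P + 5 P^{2}$ ($w{\left(P \right)} = P + P^{2} \cdot 5 = P + 5 P^{2}$)
$K{\left(h \right)} = \sqrt{-5 + h} - h$ ($K{\left(h \right)} = \sqrt{h - 5} - h = \sqrt{-5 + h} - h$)
$\left(-416907 + K{\left(- \frac{81}{-659} \right)}\right) \left(-97593 + w{\left(-591 \right)}\right) = \left(-416907 + \left(\sqrt{-5 - \frac{81}{-659}} - - \frac{81}{-659}\right)\right) \left(-97593 - 591 \left(1 + 5 \left(-591\right)\right)\right) = \left(-416907 + \left(\sqrt{-5 - - \frac{81}{659}} - \left(-81\right) \left(- \frac{1}{659}\right)\right)\right) \left(-97593 - 591 \left(1 - 2955\right)\right) = \left(-416907 + \left(\sqrt{-5 + \frac{81}{659}} - \frac{81}{659}\right)\right) \left(-97593 - -1745814\right) = \left(-416907 - \left(\frac{81}{659} - \sqrt{- \frac{3214}{659}}\right)\right) \left(-97593 + 1745814\right) = \left(-416907 - \left(\frac{81}{659} - \frac{i \sqrt{2118026}}{659}\right)\right) 1648221 = \left(- \frac{274741794}{659} + \frac{i \sqrt{2118026}}{659}\right) 1648221 = - \frac{452835194448474}{659} + \frac{1648221 i \sqrt{2118026}}{659}$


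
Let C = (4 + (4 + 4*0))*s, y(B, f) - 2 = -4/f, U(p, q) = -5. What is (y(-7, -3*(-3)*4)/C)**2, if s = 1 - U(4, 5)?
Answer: 289/186624 ≈ 0.0015486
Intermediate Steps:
s = 6 (s = 1 - 1*(-5) = 1 + 5 = 6)
y(B, f) = 2 - 4/f
C = 48 (C = (4 + (4 + 4*0))*6 = (4 + (4 + 0))*6 = (4 + 4)*6 = 8*6 = 48)
(y(-7, -3*(-3)*4)/C)**2 = ((2 - 4/(-3*(-3)*4))/48)**2 = ((2 - 4/(9*4))*(1/48))**2 = ((2 - 4/36)*(1/48))**2 = ((2 - 4*1/36)*(1/48))**2 = ((2 - 1/9)*(1/48))**2 = ((17/9)*(1/48))**2 = (17/432)**2 = 289/186624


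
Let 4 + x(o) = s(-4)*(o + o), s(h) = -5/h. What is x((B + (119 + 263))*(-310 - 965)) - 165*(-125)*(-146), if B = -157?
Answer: -7456883/2 ≈ -3.7284e+6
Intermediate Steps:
x(o) = -4 + 5*o/2 (x(o) = -4 + (-5/(-4))*(o + o) = -4 + (-5*(-¼))*(2*o) = -4 + 5*(2*o)/4 = -4 + 5*o/2)
x((B + (119 + 263))*(-310 - 965)) - 165*(-125)*(-146) = (-4 + 5*((-157 + (119 + 263))*(-310 - 965))/2) - 165*(-125)*(-146) = (-4 + 5*((-157 + 382)*(-1275))/2) + 20625*(-146) = (-4 + 5*(225*(-1275))/2) - 3011250 = (-4 + (5/2)*(-286875)) - 3011250 = (-4 - 1434375/2) - 3011250 = -1434383/2 - 3011250 = -7456883/2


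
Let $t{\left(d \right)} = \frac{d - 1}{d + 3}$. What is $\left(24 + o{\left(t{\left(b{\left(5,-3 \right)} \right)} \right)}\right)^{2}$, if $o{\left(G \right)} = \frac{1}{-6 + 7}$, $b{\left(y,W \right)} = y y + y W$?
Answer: $625$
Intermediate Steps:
$b{\left(y,W \right)} = y^{2} + W y$
$t{\left(d \right)} = \frac{-1 + d}{3 + d}$
$o{\left(G \right)} = 1$ ($o{\left(G \right)} = 1^{-1} = 1$)
$\left(24 + o{\left(t{\left(b{\left(5,-3 \right)} \right)} \right)}\right)^{2} = \left(24 + 1\right)^{2} = 25^{2} = 625$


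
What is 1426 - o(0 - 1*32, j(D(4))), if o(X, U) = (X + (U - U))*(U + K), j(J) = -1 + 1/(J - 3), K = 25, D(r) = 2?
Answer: 2162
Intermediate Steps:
j(J) = -1 + 1/(-3 + J)
o(X, U) = X*(25 + U) (o(X, U) = (X + (U - U))*(U + 25) = (X + 0)*(25 + U) = X*(25 + U))
1426 - o(0 - 1*32, j(D(4))) = 1426 - (0 - 1*32)*(25 + (4 - 1*2)/(-3 + 2)) = 1426 - (0 - 32)*(25 + (4 - 2)/(-1)) = 1426 - (-32)*(25 - 1*2) = 1426 - (-32)*(25 - 2) = 1426 - (-32)*23 = 1426 - 1*(-736) = 1426 + 736 = 2162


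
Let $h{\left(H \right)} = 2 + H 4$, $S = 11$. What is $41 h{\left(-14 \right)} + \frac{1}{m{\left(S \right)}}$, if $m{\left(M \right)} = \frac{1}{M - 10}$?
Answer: $-2213$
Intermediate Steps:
$m{\left(M \right)} = \frac{1}{-10 + M}$
$h{\left(H \right)} = 2 + 4 H$
$41 h{\left(-14 \right)} + \frac{1}{m{\left(S \right)}} = 41 \left(2 + 4 \left(-14\right)\right) + \frac{1}{\frac{1}{-10 + 11}} = 41 \left(2 - 56\right) + \frac{1}{1^{-1}} = 41 \left(-54\right) + 1^{-1} = -2214 + 1 = -2213$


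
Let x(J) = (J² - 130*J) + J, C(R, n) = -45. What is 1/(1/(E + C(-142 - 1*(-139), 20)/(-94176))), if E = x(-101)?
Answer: 243078725/10464 ≈ 23230.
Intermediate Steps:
x(J) = J² - 129*J
E = 23230 (E = -101*(-129 - 101) = -101*(-230) = 23230)
1/(1/(E + C(-142 - 1*(-139), 20)/(-94176))) = 1/(1/(23230 - 45/(-94176))) = 1/(1/(23230 - 45*(-1/94176))) = 1/(1/(23230 + 5/10464)) = 1/(1/(243078725/10464)) = 1/(10464/243078725) = 243078725/10464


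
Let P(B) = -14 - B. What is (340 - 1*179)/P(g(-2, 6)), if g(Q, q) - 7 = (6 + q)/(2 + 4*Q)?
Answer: -161/19 ≈ -8.4737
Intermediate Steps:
g(Q, q) = 7 + (6 + q)/(2 + 4*Q)
(340 - 1*179)/P(g(-2, 6)) = (340 - 1*179)/(-14 - (20 + 6 + 28*(-2))/(2*(1 + 2*(-2)))) = (340 - 179)/(-14 - (20 + 6 - 56)/(2*(1 - 4))) = 161/(-14 - (-30)/(2*(-3))) = 161/(-14 - (-1)*(-30)/(2*3)) = 161/(-14 - 1*5) = 161/(-14 - 5) = 161/(-19) = 161*(-1/19) = -161/19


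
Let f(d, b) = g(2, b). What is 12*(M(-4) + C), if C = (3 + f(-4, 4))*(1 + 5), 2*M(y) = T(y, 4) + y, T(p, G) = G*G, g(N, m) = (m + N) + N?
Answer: 864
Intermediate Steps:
g(N, m) = m + 2*N (g(N, m) = (N + m) + N = m + 2*N)
f(d, b) = 4 + b (f(d, b) = b + 2*2 = b + 4 = 4 + b)
T(p, G) = G**2
M(y) = 8 + y/2 (M(y) = (4**2 + y)/2 = (16 + y)/2 = 8 + y/2)
C = 66 (C = (3 + (4 + 4))*(1 + 5) = (3 + 8)*6 = 11*6 = 66)
12*(M(-4) + C) = 12*((8 + (1/2)*(-4)) + 66) = 12*((8 - 2) + 66) = 12*(6 + 66) = 12*72 = 864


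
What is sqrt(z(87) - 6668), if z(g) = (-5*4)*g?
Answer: 2*I*sqrt(2102) ≈ 91.695*I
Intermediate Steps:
z(g) = -20*g
sqrt(z(87) - 6668) = sqrt(-20*87 - 6668) = sqrt(-1740 - 6668) = sqrt(-8408) = 2*I*sqrt(2102)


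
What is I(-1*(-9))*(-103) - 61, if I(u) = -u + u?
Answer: -61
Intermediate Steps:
I(u) = 0
I(-1*(-9))*(-103) - 61 = 0*(-103) - 61 = 0 - 61 = -61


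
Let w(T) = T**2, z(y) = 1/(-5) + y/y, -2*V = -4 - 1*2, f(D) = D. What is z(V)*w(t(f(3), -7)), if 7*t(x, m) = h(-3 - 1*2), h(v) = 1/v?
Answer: 4/6125 ≈ 0.00065306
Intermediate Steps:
V = 3 (V = -(-4 - 1*2)/2 = -(-4 - 2)/2 = -1/2*(-6) = 3)
t(x, m) = -1/35 (t(x, m) = 1/(7*(-3 - 1*2)) = 1/(7*(-3 - 2)) = (1/7)/(-5) = (1/7)*(-1/5) = -1/35)
z(y) = 4/5 (z(y) = 1*(-1/5) + 1 = -1/5 + 1 = 4/5)
z(V)*w(t(f(3), -7)) = 4*(-1/35)**2/5 = (4/5)*(1/1225) = 4/6125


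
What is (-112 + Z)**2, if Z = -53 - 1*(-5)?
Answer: 25600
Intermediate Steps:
Z = -48 (Z = -53 + 5 = -48)
(-112 + Z)**2 = (-112 - 48)**2 = (-160)**2 = 25600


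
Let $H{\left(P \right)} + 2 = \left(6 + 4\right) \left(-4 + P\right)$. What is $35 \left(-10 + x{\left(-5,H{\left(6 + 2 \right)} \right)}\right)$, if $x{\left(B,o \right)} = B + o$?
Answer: $805$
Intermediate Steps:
$H{\left(P \right)} = -42 + 10 P$ ($H{\left(P \right)} = -2 + \left(6 + 4\right) \left(-4 + P\right) = -2 + 10 \left(-4 + P\right) = -2 + \left(-40 + 10 P\right) = -42 + 10 P$)
$35 \left(-10 + x{\left(-5,H{\left(6 + 2 \right)} \right)}\right) = 35 \left(-10 - \left(47 - 10 \left(6 + 2\right)\right)\right) = 35 \left(-10 + \left(-5 + \left(-42 + 10 \cdot 8\right)\right)\right) = 35 \left(-10 + \left(-5 + \left(-42 + 80\right)\right)\right) = 35 \left(-10 + \left(-5 + 38\right)\right) = 35 \left(-10 + 33\right) = 35 \cdot 23 = 805$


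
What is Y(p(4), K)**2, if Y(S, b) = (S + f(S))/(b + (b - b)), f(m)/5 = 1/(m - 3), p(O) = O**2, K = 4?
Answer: 45369/2704 ≈ 16.778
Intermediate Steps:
f(m) = 5/(-3 + m) (f(m) = 5/(m - 3) = 5/(-3 + m))
Y(S, b) = (S + 5/(-3 + S))/b (Y(S, b) = (S + 5/(-3 + S))/(b + (b - b)) = (S + 5/(-3 + S))/(b + 0) = (S + 5/(-3 + S))/b)
Y(p(4), K)**2 = ((5 + 4**2*(-3 + 4**2))/(4*(-3 + 4**2)))**2 = ((5 + 16*(-3 + 16))/(4*(-3 + 16)))**2 = ((1/4)*(5 + 16*13)/13)**2 = ((1/4)*(1/13)*(5 + 208))**2 = ((1/4)*(1/13)*213)**2 = (213/52)**2 = 45369/2704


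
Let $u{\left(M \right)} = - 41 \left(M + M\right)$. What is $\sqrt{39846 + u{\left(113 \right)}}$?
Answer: $2 \sqrt{7645} \approx 174.87$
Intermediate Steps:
$u{\left(M \right)} = - 82 M$ ($u{\left(M \right)} = - 41 \cdot 2 M = - 82 M$)
$\sqrt{39846 + u{\left(113 \right)}} = \sqrt{39846 - 9266} = \sqrt{30580} = 2 \sqrt{7645}$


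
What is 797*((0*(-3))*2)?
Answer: 0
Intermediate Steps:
797*((0*(-3))*2) = 797*(0*2) = 797*0 = 0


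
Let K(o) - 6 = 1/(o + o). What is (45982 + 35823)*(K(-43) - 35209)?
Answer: -247661283495/86 ≈ -2.8798e+9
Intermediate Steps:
K(o) = 6 + 1/(2*o) (K(o) = 6 + 1/(o + o) = 6 + 1/(2*o))
(45982 + 35823)*(K(-43) - 35209) = (45982 + 35823)*((6 + (½)/(-43)) - 35209) = 81805*((6 + (½)*(-1/43)) - 35209) = 81805*((6 - 1/86) - 35209) = 81805*(515/86 - 35209) = 81805*(-3027459/86) = -247661283495/86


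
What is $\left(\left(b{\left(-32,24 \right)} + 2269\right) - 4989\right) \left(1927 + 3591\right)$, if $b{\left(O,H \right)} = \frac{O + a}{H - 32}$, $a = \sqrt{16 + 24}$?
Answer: $-14986888 - \frac{2759 \sqrt{10}}{2} \approx -1.4991 \cdot 10^{7}$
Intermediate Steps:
$a = 2 \sqrt{10}$ ($a = \sqrt{40} = 2 \sqrt{10} \approx 6.3246$)
$b{\left(O,H \right)} = \frac{O + 2 \sqrt{10}}{-32 + H}$ ($b{\left(O,H \right)} = \frac{O + 2 \sqrt{10}}{H - 32} = \frac{O + 2 \sqrt{10}}{-32 + H}$)
$\left(\left(b{\left(-32,24 \right)} + 2269\right) - 4989\right) \left(1927 + 3591\right) = \left(\left(\frac{-32 + 2 \sqrt{10}}{-32 + 24} + 2269\right) - 4989\right) \left(1927 + 3591\right) = \left(\left(\frac{-32 + 2 \sqrt{10}}{-8} + 2269\right) - 4989\right) 5518 = \left(\left(- \frac{-32 + 2 \sqrt{10}}{8} + 2269\right) - 4989\right) 5518 = \left(\left(\left(4 - \frac{\sqrt{10}}{4}\right) + 2269\right) - 4989\right) 5518 = \left(\left(2273 - \frac{\sqrt{10}}{4}\right) - 4989\right) 5518 = \left(-2716 - \frac{\sqrt{10}}{4}\right) 5518 = -14986888 - \frac{2759 \sqrt{10}}{2}$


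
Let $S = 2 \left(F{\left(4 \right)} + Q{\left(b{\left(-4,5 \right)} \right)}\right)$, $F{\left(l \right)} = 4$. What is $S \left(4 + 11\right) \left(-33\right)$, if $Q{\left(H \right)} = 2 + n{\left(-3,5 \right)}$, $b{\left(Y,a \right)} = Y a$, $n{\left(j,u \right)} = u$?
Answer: $-10890$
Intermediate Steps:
$Q{\left(H \right)} = 7$ ($Q{\left(H \right)} = 2 + 5 = 7$)
$S = 22$ ($S = 2 \left(4 + 7\right) = 2 \cdot 11 = 22$)
$S \left(4 + 11\right) \left(-33\right) = 22 \left(4 + 11\right) \left(-33\right) = 22 \cdot 15 \left(-33\right) = 330 \left(-33\right) = -10890$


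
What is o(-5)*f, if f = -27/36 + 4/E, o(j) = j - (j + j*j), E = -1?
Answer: 475/4 ≈ 118.75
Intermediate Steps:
o(j) = -j² (o(j) = j - (j + j²) = j + (-j - j²) = -j²)
f = -19/4 (f = -27/36 + 4/(-1) = -27*1/36 + 4*(-1) = -¾ - 4 = -19/4 ≈ -4.7500)
o(-5)*f = -1*(-5)²*(-19/4) = -1*25*(-19/4) = -25*(-19/4) = 475/4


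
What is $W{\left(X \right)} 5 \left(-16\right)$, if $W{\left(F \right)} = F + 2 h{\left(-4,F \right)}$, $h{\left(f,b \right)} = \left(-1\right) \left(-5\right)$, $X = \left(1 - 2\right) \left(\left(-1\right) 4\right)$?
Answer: $-1120$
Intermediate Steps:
$X = 4$ ($X = \left(-1\right) \left(-4\right) = 4$)
$h{\left(f,b \right)} = 5$
$W{\left(F \right)} = 10 + F$ ($W{\left(F \right)} = F + 2 \cdot 5 = F + 10 = 10 + F$)
$W{\left(X \right)} 5 \left(-16\right) = \left(10 + 4\right) 5 \left(-16\right) = 14 \left(-80\right) = -1120$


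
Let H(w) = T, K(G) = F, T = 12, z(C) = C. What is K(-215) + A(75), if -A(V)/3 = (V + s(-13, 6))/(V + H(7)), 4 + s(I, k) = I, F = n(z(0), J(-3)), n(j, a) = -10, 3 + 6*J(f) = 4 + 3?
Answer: -12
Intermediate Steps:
J(f) = ⅔ (J(f) = -½ + (4 + 3)/6 = -½ + (⅙)*7 = -½ + 7/6 = ⅔)
F = -10
K(G) = -10
s(I, k) = -4 + I
H(w) = 12
A(V) = -3*(-17 + V)/(12 + V) (A(V) = -3*(V + (-4 - 13))/(V + 12) = -3*(V - 17)/(12 + V) = -3*(-17 + V)/(12 + V))
K(-215) + A(75) = -10 + 3*(17 - 1*75)/(12 + 75) = -10 + 3*(17 - 75)/87 = -10 + 3*(1/87)*(-58) = -10 - 2 = -12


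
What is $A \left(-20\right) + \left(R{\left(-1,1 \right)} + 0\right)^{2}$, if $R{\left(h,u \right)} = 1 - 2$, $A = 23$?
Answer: $-459$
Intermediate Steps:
$R{\left(h,u \right)} = -1$
$A \left(-20\right) + \left(R{\left(-1,1 \right)} + 0\right)^{2} = 23 \left(-20\right) + \left(-1 + 0\right)^{2} = -460 + \left(-1\right)^{2} = -460 + 1 = -459$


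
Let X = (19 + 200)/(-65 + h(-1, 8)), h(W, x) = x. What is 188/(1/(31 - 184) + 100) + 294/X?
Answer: -83360442/1116827 ≈ -74.640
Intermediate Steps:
X = -73/19 (X = (19 + 200)/(-65 + 8) = 219/(-57) = 219*(-1/57) = -73/19 ≈ -3.8421)
188/(1/(31 - 184) + 100) + 294/X = 188/(1/(31 - 184) + 100) + 294/(-73/19) = 188/(1/(-153) + 100) + 294*(-19/73) = 188/(-1/153 + 100) - 5586/73 = 188/(15299/153) - 5586/73 = 188*(153/15299) - 5586/73 = 28764/15299 - 5586/73 = -83360442/1116827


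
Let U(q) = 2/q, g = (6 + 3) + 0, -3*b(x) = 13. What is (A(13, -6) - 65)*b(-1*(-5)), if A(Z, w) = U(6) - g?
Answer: 2873/9 ≈ 319.22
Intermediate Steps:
b(x) = -13/3 (b(x) = -⅓*13 = -13/3)
g = 9 (g = 9 + 0 = 9)
A(Z, w) = -26/3 (A(Z, w) = 2/6 - 1*9 = 2*(⅙) - 9 = ⅓ - 9 = -26/3)
(A(13, -6) - 65)*b(-1*(-5)) = (-26/3 - 65)*(-13/3) = -221/3*(-13/3) = 2873/9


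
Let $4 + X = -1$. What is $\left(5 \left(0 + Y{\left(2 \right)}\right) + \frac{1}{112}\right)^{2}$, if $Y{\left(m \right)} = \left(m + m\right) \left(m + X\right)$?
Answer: $\frac{45144961}{12544} \approx 3598.9$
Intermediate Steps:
$X = -5$ ($X = -4 - 1 = -5$)
$Y{\left(m \right)} = 2 m \left(-5 + m\right)$ ($Y{\left(m \right)} = \left(m + m\right) \left(m - 5\right) = 2 m \left(-5 + m\right)$)
$\left(5 \left(0 + Y{\left(2 \right)}\right) + \frac{1}{112}\right)^{2} = \left(5 \left(0 + 2 \cdot 2 \left(-5 + 2\right)\right) + \frac{1}{112}\right)^{2} = \left(5 \left(0 + 2 \cdot 2 \left(-3\right)\right) + \frac{1}{112}\right)^{2} = \left(5 \left(0 - 12\right) + \frac{1}{112}\right)^{2} = \left(5 \left(-12\right) + \frac{1}{112}\right)^{2} = \left(-60 + \frac{1}{112}\right)^{2} = \left(- \frac{6719}{112}\right)^{2} = \frac{45144961}{12544}$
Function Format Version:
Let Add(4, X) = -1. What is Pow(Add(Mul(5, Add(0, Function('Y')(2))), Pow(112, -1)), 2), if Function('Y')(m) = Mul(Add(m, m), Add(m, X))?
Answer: Rational(45144961, 12544) ≈ 3598.9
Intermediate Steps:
X = -5 (X = Add(-4, -1) = -5)
Function('Y')(m) = Mul(2, m, Add(-5, m)) (Function('Y')(m) = Mul(Add(m, m), Add(m, -5)) = Mul(Mul(2, m), Add(-5, m)) = Mul(2, m, Add(-5, m)))
Pow(Add(Mul(5, Add(0, Function('Y')(2))), Pow(112, -1)), 2) = Pow(Add(Mul(5, Add(0, Mul(2, 2, Add(-5, 2)))), Pow(112, -1)), 2) = Pow(Add(Mul(5, Add(0, Mul(2, 2, -3))), Rational(1, 112)), 2) = Pow(Add(Mul(5, Add(0, -12)), Rational(1, 112)), 2) = Pow(Add(Mul(5, -12), Rational(1, 112)), 2) = Pow(Add(-60, Rational(1, 112)), 2) = Pow(Rational(-6719, 112), 2) = Rational(45144961, 12544)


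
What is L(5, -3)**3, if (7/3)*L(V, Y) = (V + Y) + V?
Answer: 27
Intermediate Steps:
L(V, Y) = 3*Y/7 + 6*V/7 (L(V, Y) = 3*((V + Y) + V)/7 = 3*(Y + 2*V)/7 = 3*Y/7 + 6*V/7)
L(5, -3)**3 = ((3/7)*(-3) + (6/7)*5)**3 = (-9/7 + 30/7)**3 = 3**3 = 27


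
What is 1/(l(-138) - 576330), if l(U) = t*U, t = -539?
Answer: -1/501948 ≈ -1.9922e-6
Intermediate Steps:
l(U) = -539*U
1/(l(-138) - 576330) = 1/(-539*(-138) - 576330) = 1/(74382 - 576330) = 1/(-501948) = -1/501948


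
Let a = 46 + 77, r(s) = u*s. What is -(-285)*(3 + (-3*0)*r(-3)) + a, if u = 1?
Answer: 978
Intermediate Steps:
r(s) = s (r(s) = 1*s = s)
a = 123
-(-285)*(3 + (-3*0)*r(-3)) + a = -(-285)*(3 - 3*0*(-3)) + 123 = -(-285)*(3 + 0*(-3)) + 123 = -(-285)*(3 + 0) + 123 = -(-285)*3 + 123 = -95*(-9) + 123 = 855 + 123 = 978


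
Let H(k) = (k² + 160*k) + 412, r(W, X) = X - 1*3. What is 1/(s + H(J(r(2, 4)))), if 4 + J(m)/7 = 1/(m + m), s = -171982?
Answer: -4/699559 ≈ -5.7179e-6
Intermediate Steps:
r(W, X) = -3 + X (r(W, X) = X - 3 = -3 + X)
J(m) = -28 + 7/(2*m) (J(m) = -28 + 7/(m + m) = -28 + 7/((2*m)) = -28 + 7*(1/(2*m)) = -28 + 7/(2*m))
H(k) = 412 + k² + 160*k
1/(s + H(J(r(2, 4)))) = 1/(-171982 + (412 + (-28 + 7/(2*(-3 + 4)))² + 160*(-28 + 7/(2*(-3 + 4))))) = 1/(-171982 + (412 + (-28 + (7/2)/1)² + 160*(-28 + (7/2)/1))) = 1/(-171982 + (412 + (-28 + (7/2)*1)² + 160*(-28 + (7/2)*1))) = 1/(-171982 + (412 + (-28 + 7/2)² + 160*(-28 + 7/2))) = 1/(-171982 + (412 + (-49/2)² + 160*(-49/2))) = 1/(-171982 + (412 + 2401/4 - 3920)) = 1/(-171982 - 11631/4) = 1/(-699559/4) = -4/699559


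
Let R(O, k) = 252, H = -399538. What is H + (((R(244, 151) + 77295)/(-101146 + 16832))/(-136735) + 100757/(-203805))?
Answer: -187751254377193052159/469920313115190 ≈ -3.9954e+5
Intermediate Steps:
H + (((R(244, 151) + 77295)/(-101146 + 16832))/(-136735) + 100757/(-203805)) = -399538 + (((252 + 77295)/(-101146 + 16832))/(-136735) + 100757/(-203805)) = -399538 + ((77547/(-84314))*(-1/136735) + 100757*(-1/203805)) = -399538 + ((77547*(-1/84314))*(-1/136735) - 100757/203805) = -399538 + (-77547/84314*(-1/136735) - 100757/203805) = -399538 + (77547/11528674790 - 100757/203805) = -399538 - 232315776269939/469920313115190 = -187751254377193052159/469920313115190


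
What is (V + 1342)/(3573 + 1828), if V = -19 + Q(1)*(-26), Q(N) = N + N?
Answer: 1271/5401 ≈ 0.23533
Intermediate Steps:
Q(N) = 2*N
V = -71 (V = -19 + (2*1)*(-26) = -19 + 2*(-26) = -19 - 52 = -71)
(V + 1342)/(3573 + 1828) = (-71 + 1342)/(3573 + 1828) = 1271/5401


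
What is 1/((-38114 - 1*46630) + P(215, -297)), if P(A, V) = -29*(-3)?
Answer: -1/84657 ≈ -1.1812e-5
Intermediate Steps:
P(A, V) = 87
1/((-38114 - 1*46630) + P(215, -297)) = 1/((-38114 - 1*46630) + 87) = 1/((-38114 - 46630) + 87) = 1/(-84744 + 87) = 1/(-84657) = -1/84657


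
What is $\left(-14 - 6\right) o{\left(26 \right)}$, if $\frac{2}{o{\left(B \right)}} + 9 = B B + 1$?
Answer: $- \frac{10}{167} \approx -0.05988$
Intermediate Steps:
$o{\left(B \right)} = \frac{2}{-8 + B^{2}}$ ($o{\left(B \right)} = \frac{2}{-9 + \left(B B + 1\right)} = \frac{2}{-9 + \left(B^{2} + 1\right)} = \frac{2}{-9 + \left(1 + B^{2}\right)} = \frac{2}{-8 + B^{2}}$)
$\left(-14 - 6\right) o{\left(26 \right)} = \left(-14 - 6\right) \frac{2}{-8 + 26^{2}} = - 20 \frac{2}{-8 + 676} = - 20 \cdot \frac{2}{668} = - 20 \cdot 2 \cdot \frac{1}{668} = \left(-20\right) \frac{1}{334} = - \frac{10}{167}$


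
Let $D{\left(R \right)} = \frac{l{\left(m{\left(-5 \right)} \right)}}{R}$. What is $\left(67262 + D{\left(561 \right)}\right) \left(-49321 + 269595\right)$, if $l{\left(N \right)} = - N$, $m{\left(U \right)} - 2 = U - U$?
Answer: $\frac{8311814710520}{561} \approx 1.4816 \cdot 10^{10}$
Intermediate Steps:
$m{\left(U \right)} = 2$ ($m{\left(U \right)} = 2 + \left(U - U\right) = 2 + 0 = 2$)
$D{\left(R \right)} = - \frac{2}{R}$ ($D{\left(R \right)} = \frac{\left(-1\right) 2}{R} = - \frac{2}{R}$)
$\left(67262 + D{\left(561 \right)}\right) \left(-49321 + 269595\right) = \left(67262 - \frac{2}{561}\right) \left(-49321 + 269595\right) = \left(67262 - \frac{2}{561}\right) 220274 = \frac{37733980}{561} \cdot 220274 = \frac{8311814710520}{561}$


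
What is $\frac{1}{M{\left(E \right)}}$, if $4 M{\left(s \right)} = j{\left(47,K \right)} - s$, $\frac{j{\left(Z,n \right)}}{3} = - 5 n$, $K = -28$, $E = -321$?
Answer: $\frac{4}{741} \approx 0.0053981$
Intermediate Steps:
$j{\left(Z,n \right)} = - 15 n$ ($j{\left(Z,n \right)} = 3 \left(- 5 n\right) = - 15 n$)
$M{\left(s \right)} = 105 - \frac{s}{4}$ ($M{\left(s \right)} = \frac{\left(-15\right) \left(-28\right) - s}{4} = \frac{420 - s}{4} = 105 - \frac{s}{4}$)
$\frac{1}{M{\left(E \right)}} = \frac{1}{105 - - \frac{321}{4}} = \frac{1}{105 + \frac{321}{4}} = \frac{1}{\frac{741}{4}} = \frac{4}{741}$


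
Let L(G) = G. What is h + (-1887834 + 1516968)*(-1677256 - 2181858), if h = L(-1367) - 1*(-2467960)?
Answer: 1431216639317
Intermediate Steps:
h = 2466593 (h = -1367 - 1*(-2467960) = -1367 + 2467960 = 2466593)
h + (-1887834 + 1516968)*(-1677256 - 2181858) = 2466593 + (-1887834 + 1516968)*(-1677256 - 2181858) = 2466593 - 370866*(-3859114) = 2466593 + 1431214172724 = 1431216639317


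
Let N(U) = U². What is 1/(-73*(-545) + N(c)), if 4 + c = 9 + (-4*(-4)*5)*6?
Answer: 1/275010 ≈ 3.6362e-6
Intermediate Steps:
c = 485 (c = -4 + (9 + (-4*(-4)*5)*6) = -4 + (9 + (16*5)*6) = -4 + (9 + 80*6) = -4 + (9 + 480) = -4 + 489 = 485)
1/(-73*(-545) + N(c)) = 1/(-73*(-545) + 485²) = 1/(39785 + 235225) = 1/275010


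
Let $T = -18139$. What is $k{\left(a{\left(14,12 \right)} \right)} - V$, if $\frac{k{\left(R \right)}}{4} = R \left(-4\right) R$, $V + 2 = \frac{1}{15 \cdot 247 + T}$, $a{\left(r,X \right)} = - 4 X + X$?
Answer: $- \frac{299274555}{14434} \approx -20734.0$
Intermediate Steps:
$a{\left(r,X \right)} = - 3 X$
$V = - \frac{28869}{14434}$ ($V = -2 + \frac{1}{15 \cdot 247 - 18139} = -2 + \frac{1}{3705 - 18139} = -2 + \frac{1}{-14434} = -2 - \frac{1}{14434} = - \frac{28869}{14434} \approx -2.0001$)
$k{\left(R \right)} = - 16 R^{2}$ ($k{\left(R \right)} = 4 R \left(-4\right) R = 4 - 4 R R = 4 \left(- 4 R^{2}\right) = - 16 R^{2}$)
$k{\left(a{\left(14,12 \right)} \right)} - V = - 16 \left(\left(-3\right) 12\right)^{2} - - \frac{28869}{14434} = - 16 \left(-36\right)^{2} + \frac{28869}{14434} = \left(-16\right) 1296 + \frac{28869}{14434} = -20736 + \frac{28869}{14434} = - \frac{299274555}{14434}$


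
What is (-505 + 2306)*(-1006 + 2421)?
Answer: 2548415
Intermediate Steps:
(-505 + 2306)*(-1006 + 2421) = 1801*1415 = 2548415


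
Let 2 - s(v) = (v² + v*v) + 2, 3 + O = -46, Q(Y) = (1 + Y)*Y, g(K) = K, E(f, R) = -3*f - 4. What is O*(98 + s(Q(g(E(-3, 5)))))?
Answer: 83398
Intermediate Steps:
E(f, R) = -4 - 3*f
Q(Y) = Y*(1 + Y)
O = -49 (O = -3 - 46 = -49)
s(v) = -2*v² (s(v) = 2 - ((v² + v*v) + 2) = 2 - ((v² + v²) + 2) = 2 - (2*v² + 2) = 2 - (2 + 2*v²) = 2 + (-2 - 2*v²) = -2*v²)
O*(98 + s(Q(g(E(-3, 5))))) = -49*(98 - 2*(1 + (-4 - 3*(-3)))²*(-4 - 3*(-3))²) = -49*(98 - 2*(1 + (-4 + 9))²*(-4 + 9)²) = -49*(98 - 2*25*(1 + 5)²) = -49*(98 - 2*(5*6)²) = -49*(98 - 2*30²) = -49*(98 - 2*900) = -49*(98 - 1800) = -49*(-1702) = 83398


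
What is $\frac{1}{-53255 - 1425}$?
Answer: $- \frac{1}{54680} \approx -1.8288 \cdot 10^{-5}$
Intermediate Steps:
$\frac{1}{-53255 - 1425} = \frac{1}{-54680} = - \frac{1}{54680}$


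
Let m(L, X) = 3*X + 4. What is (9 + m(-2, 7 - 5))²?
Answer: 361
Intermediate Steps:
m(L, X) = 4 + 3*X
(9 + m(-2, 7 - 5))² = (9 + (4 + 3*(7 - 5)))² = (9 + (4 + 3*2))² = (9 + (4 + 6))² = (9 + 10)² = 19² = 361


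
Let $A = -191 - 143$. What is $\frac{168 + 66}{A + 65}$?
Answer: $- \frac{234}{269} \approx -0.86989$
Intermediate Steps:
$A = -334$
$\frac{168 + 66}{A + 65} = \frac{168 + 66}{-334 + 65} = \frac{234}{-269} = 234 \left(- \frac{1}{269}\right) = - \frac{234}{269}$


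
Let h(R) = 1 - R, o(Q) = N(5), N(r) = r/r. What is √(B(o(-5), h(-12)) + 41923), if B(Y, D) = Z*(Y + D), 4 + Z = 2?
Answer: 21*√95 ≈ 204.68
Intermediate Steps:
Z = -2 (Z = -4 + 2 = -2)
N(r) = 1
o(Q) = 1
B(Y, D) = -2*D - 2*Y (B(Y, D) = -2*(Y + D) = -2*(D + Y) = -2*D - 2*Y)
√(B(o(-5), h(-12)) + 41923) = √((-2*(1 - 1*(-12)) - 2*1) + 41923) = √((-2*(1 + 12) - 2) + 41923) = √((-2*13 - 2) + 41923) = √((-26 - 2) + 41923) = √(-28 + 41923) = √41895 = 21*√95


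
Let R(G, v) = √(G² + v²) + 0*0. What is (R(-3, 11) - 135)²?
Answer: (135 - √130)² ≈ 15277.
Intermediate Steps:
R(G, v) = √(G² + v²) (R(G, v) = √(G² + v²) + 0 = √(G² + v²))
(R(-3, 11) - 135)² = (√((-3)² + 11²) - 135)² = (√(9 + 121) - 135)² = (√130 - 135)² = (-135 + √130)²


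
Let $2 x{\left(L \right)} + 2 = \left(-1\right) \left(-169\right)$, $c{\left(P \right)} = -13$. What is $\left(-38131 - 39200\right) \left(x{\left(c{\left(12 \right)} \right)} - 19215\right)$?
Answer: $\frac{2958916053}{2} \approx 1.4795 \cdot 10^{9}$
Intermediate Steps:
$x{\left(L \right)} = \frac{167}{2}$ ($x{\left(L \right)} = -1 + \frac{\left(-1\right) \left(-169\right)}{2} = -1 + \frac{1}{2} \cdot 169 = -1 + \frac{169}{2} = \frac{167}{2}$)
$\left(-38131 - 39200\right) \left(x{\left(c{\left(12 \right)} \right)} - 19215\right) = \left(-38131 - 39200\right) \left(\frac{167}{2} - 19215\right) = \left(-77331\right) \left(- \frac{38263}{2}\right) = \frac{2958916053}{2}$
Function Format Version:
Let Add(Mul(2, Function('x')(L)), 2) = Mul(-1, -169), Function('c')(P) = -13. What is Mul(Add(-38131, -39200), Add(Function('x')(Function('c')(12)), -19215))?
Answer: Rational(2958916053, 2) ≈ 1.4795e+9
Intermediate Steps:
Function('x')(L) = Rational(167, 2) (Function('x')(L) = Add(-1, Mul(Rational(1, 2), Mul(-1, -169))) = Add(-1, Mul(Rational(1, 2), 169)) = Add(-1, Rational(169, 2)) = Rational(167, 2))
Mul(Add(-38131, -39200), Add(Function('x')(Function('c')(12)), -19215)) = Mul(Add(-38131, -39200), Add(Rational(167, 2), -19215)) = Mul(-77331, Rational(-38263, 2)) = Rational(2958916053, 2)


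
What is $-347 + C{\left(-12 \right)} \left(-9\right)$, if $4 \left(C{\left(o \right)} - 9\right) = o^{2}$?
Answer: $-752$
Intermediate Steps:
$C{\left(o \right)} = 9 + \frac{o^{2}}{4}$
$-347 + C{\left(-12 \right)} \left(-9\right) = -347 + \left(9 + \frac{\left(-12\right)^{2}}{4}\right) \left(-9\right) = -347 + \left(9 + \frac{1}{4} \cdot 144\right) \left(-9\right) = -347 + \left(9 + 36\right) \left(-9\right) = -347 + 45 \left(-9\right) = -347 - 405 = -752$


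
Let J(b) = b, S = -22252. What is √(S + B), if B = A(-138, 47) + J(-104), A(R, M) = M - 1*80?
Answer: I*√22389 ≈ 149.63*I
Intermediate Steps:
A(R, M) = -80 + M (A(R, M) = M - 80 = -80 + M)
B = -137 (B = (-80 + 47) - 104 = -33 - 104 = -137)
√(S + B) = √(-22252 - 137) = √(-22389) = I*√22389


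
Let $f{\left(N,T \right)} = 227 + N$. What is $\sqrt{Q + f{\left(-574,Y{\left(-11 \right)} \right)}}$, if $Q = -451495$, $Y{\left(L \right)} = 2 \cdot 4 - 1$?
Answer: $i \sqrt{451842} \approx 672.19 i$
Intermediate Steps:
$Y{\left(L \right)} = 7$ ($Y{\left(L \right)} = 8 - 1 = 7$)
$\sqrt{Q + f{\left(-574,Y{\left(-11 \right)} \right)}} = \sqrt{-451495 + \left(227 - 574\right)} = \sqrt{-451495 - 347} = \sqrt{-451842} = i \sqrt{451842}$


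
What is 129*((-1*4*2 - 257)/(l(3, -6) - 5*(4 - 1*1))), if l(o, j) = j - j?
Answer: 2279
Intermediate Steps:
l(o, j) = 0
129*((-1*4*2 - 257)/(l(3, -6) - 5*(4 - 1*1))) = 129*((-1*4*2 - 257)/(0 - 5*(4 - 1*1))) = 129*((-4*2 - 257)/(0 - 5*(4 - 1))) = 129*((-8 - 257)/(0 - 5*3)) = 129*(-265/(0 - 15)) = 129*(-265/(-15)) = 129*(-265*(-1/15)) = 129*(53/3) = 2279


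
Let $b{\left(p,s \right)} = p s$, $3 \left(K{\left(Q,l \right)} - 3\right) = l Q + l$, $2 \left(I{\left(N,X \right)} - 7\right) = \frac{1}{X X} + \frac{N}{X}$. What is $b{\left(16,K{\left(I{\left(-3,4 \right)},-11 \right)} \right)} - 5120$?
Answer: $- \frac{33127}{6} \approx -5521.2$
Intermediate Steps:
$I{\left(N,X \right)} = 7 + \frac{1}{2 X^{2}} + \frac{N}{2 X}$ ($I{\left(N,X \right)} = 7 + \frac{\frac{1}{X X} + \frac{N}{X}}{2} = 7 + \frac{\frac{1}{X^{2}} + \frac{N}{X}}{2} = 7 + \left(\frac{1}{2 X^{2}} + \frac{N}{2 X}\right) = 7 + \frac{1}{2 X^{2}} + \frac{N}{2 X}$)
$K{\left(Q,l \right)} = 3 + \frac{l}{3} + \frac{Q l}{3}$ ($K{\left(Q,l \right)} = 3 + \frac{l Q + l}{3} = 3 + \frac{Q l + l}{3} = 3 + \frac{l + Q l}{3} = 3 + \left(\frac{l}{3} + \frac{Q l}{3}\right) = 3 + \frac{l}{3} + \frac{Q l}{3}$)
$b{\left(16,K{\left(I{\left(-3,4 \right)},-11 \right)} \right)} - 5120 = 16 \left(3 + \frac{1}{3} \left(-11\right) + \frac{1}{3} \left(7 + \frac{1}{2 \cdot 16} + \frac{1}{2} \left(-3\right) \frac{1}{4}\right) \left(-11\right)\right) - 5120 = 16 \left(3 - \frac{11}{3} + \frac{1}{3} \left(7 + \frac{1}{2} \cdot \frac{1}{16} + \frac{1}{2} \left(-3\right) \frac{1}{4}\right) \left(-11\right)\right) - 5120 = 16 \left(3 - \frac{11}{3} + \frac{1}{3} \left(7 + \frac{1}{32} - \frac{3}{8}\right) \left(-11\right)\right) - 5120 = 16 \left(3 - \frac{11}{3} + \frac{1}{3} \cdot \frac{213}{32} \left(-11\right)\right) - 5120 = 16 \left(3 - \frac{11}{3} - \frac{781}{32}\right) - 5120 = 16 \left(- \frac{2407}{96}\right) - 5120 = - \frac{2407}{6} - 5120 = - \frac{33127}{6}$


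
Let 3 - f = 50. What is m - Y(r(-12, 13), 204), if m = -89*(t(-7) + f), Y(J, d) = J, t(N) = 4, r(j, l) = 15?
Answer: 3812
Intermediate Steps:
f = -47 (f = 3 - 1*50 = 3 - 50 = -47)
m = 3827 (m = -89*(4 - 47) = -89*(-43) = 3827)
m - Y(r(-12, 13), 204) = 3827 - 1*15 = 3827 - 15 = 3812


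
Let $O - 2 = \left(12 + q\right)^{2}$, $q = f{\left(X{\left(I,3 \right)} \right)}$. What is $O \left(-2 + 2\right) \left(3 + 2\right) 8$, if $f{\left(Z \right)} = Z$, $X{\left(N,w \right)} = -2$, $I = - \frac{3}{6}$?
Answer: $0$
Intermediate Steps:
$I = - \frac{1}{2}$ ($I = \left(-3\right) \frac{1}{6} = - \frac{1}{2} \approx -0.5$)
$q = -2$
$O = 102$ ($O = 2 + \left(12 - 2\right)^{2} = 2 + 10^{2} = 2 + 100 = 102$)
$O \left(-2 + 2\right) \left(3 + 2\right) 8 = 102 \left(-2 + 2\right) \left(3 + 2\right) 8 = 102 \cdot 0 \cdot 5 \cdot 8 = 102 \cdot 0 \cdot 8 = 102 \cdot 0 = 0$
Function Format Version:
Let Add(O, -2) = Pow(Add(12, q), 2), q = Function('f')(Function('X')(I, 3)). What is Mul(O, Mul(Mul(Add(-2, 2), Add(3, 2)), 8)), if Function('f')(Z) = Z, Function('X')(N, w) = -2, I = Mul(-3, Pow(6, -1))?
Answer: 0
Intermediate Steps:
I = Rational(-1, 2) (I = Mul(-3, Rational(1, 6)) = Rational(-1, 2) ≈ -0.50000)
q = -2
O = 102 (O = Add(2, Pow(Add(12, -2), 2)) = Add(2, Pow(10, 2)) = Add(2, 100) = 102)
Mul(O, Mul(Mul(Add(-2, 2), Add(3, 2)), 8)) = Mul(102, Mul(Mul(Add(-2, 2), Add(3, 2)), 8)) = Mul(102, Mul(Mul(0, 5), 8)) = Mul(102, Mul(0, 8)) = Mul(102, 0) = 0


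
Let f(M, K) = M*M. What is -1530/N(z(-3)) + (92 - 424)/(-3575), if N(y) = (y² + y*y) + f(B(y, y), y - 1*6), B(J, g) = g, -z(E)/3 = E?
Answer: -598786/96525 ≈ -6.2034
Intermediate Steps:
z(E) = -3*E
f(M, K) = M²
N(y) = 3*y² (N(y) = (y² + y*y) + y² = (y² + y²) + y² = 2*y² + y² = 3*y²)
-1530/N(z(-3)) + (92 - 424)/(-3575) = -1530/(3*(-3*(-3))²) + (92 - 424)/(-3575) = -1530/(3*9²) - 332*(-1/3575) = -1530/(3*81) + 332/3575 = -1530/243 + 332/3575 = -1530*1/243 + 332/3575 = -170/27 + 332/3575 = -598786/96525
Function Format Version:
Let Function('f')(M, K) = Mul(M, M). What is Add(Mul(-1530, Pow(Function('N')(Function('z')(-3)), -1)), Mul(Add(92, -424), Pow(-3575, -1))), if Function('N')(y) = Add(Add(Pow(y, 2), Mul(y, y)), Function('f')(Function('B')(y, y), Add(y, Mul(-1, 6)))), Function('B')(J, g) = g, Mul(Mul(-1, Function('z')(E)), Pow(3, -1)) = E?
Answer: Rational(-598786, 96525) ≈ -6.2034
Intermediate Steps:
Function('z')(E) = Mul(-3, E)
Function('f')(M, K) = Pow(M, 2)
Function('N')(y) = Mul(3, Pow(y, 2)) (Function('N')(y) = Add(Add(Pow(y, 2), Mul(y, y)), Pow(y, 2)) = Add(Add(Pow(y, 2), Pow(y, 2)), Pow(y, 2)) = Add(Mul(2, Pow(y, 2)), Pow(y, 2)) = Mul(3, Pow(y, 2)))
Add(Mul(-1530, Pow(Function('N')(Function('z')(-3)), -1)), Mul(Add(92, -424), Pow(-3575, -1))) = Add(Mul(-1530, Pow(Mul(3, Pow(Mul(-3, -3), 2)), -1)), Mul(Add(92, -424), Pow(-3575, -1))) = Add(Mul(-1530, Pow(Mul(3, Pow(9, 2)), -1)), Mul(-332, Rational(-1, 3575))) = Add(Mul(-1530, Pow(Mul(3, 81), -1)), Rational(332, 3575)) = Add(Mul(-1530, Pow(243, -1)), Rational(332, 3575)) = Add(Mul(-1530, Rational(1, 243)), Rational(332, 3575)) = Add(Rational(-170, 27), Rational(332, 3575)) = Rational(-598786, 96525)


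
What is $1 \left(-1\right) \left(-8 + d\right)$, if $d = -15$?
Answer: $23$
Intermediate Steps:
$1 \left(-1\right) \left(-8 + d\right) = 1 \left(-1\right) \left(-8 - 15\right) = \left(-1\right) \left(-23\right) = 23$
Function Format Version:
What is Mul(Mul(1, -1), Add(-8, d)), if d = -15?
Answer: 23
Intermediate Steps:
Mul(Mul(1, -1), Add(-8, d)) = Mul(Mul(1, -1), Add(-8, -15)) = Mul(-1, -23) = 23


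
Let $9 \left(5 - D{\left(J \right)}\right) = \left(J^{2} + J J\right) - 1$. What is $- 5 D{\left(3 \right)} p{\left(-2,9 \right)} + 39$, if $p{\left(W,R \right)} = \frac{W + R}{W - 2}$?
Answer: $\frac{596}{9} \approx 66.222$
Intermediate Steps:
$p{\left(W,R \right)} = \frac{R + W}{-2 + W}$
$D{\left(J \right)} = \frac{46}{9} - \frac{2 J^{2}}{9}$ ($D{\left(J \right)} = 5 - \frac{\left(J^{2} + J J\right) - 1}{9} = 5 - \frac{\left(J^{2} + J^{2}\right) - 1}{9} = 5 - \frac{2 J^{2} - 1}{9} = 5 - \frac{-1 + 2 J^{2}}{9} = 5 - \left(- \frac{1}{9} + \frac{2 J^{2}}{9}\right) = \frac{46}{9} - \frac{2 J^{2}}{9}$)
$- 5 D{\left(3 \right)} p{\left(-2,9 \right)} + 39 = - 5 \left(\frac{46}{9} - \frac{2 \cdot 3^{2}}{9}\right) \frac{9 - 2}{-2 - 2} + 39 = - 5 \left(\frac{46}{9} - 2\right) \frac{1}{-4} \cdot 7 + 39 = - 5 \left(\frac{46}{9} - 2\right) \left(\left(- \frac{1}{4}\right) 7\right) + 39 = \left(-5\right) \frac{28}{9} \left(- \frac{7}{4}\right) + 39 = \left(- \frac{140}{9}\right) \left(- \frac{7}{4}\right) + 39 = \frac{245}{9} + 39 = \frac{596}{9}$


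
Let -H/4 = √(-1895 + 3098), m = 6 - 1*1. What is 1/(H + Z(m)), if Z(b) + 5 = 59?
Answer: -9/2722 - √1203/4083 ≈ -0.011801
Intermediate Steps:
m = 5 (m = 6 - 1 = 5)
Z(b) = 54 (Z(b) = -5 + 59 = 54)
H = -4*√1203 (H = -4*√(-1895 + 3098) = -4*√1203 ≈ -138.74)
1/(H + Z(m)) = 1/(-4*√1203 + 54) = 1/(54 - 4*√1203)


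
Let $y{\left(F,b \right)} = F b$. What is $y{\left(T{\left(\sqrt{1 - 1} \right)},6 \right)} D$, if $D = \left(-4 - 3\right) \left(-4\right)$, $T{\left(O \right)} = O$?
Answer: $0$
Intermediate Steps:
$D = 28$ ($D = \left(-7\right) \left(-4\right) = 28$)
$y{\left(T{\left(\sqrt{1 - 1} \right)},6 \right)} D = \sqrt{1 - 1} \cdot 6 \cdot 28 = \sqrt{0} \cdot 6 \cdot 28 = 0 \cdot 6 \cdot 28 = 0 \cdot 28 = 0$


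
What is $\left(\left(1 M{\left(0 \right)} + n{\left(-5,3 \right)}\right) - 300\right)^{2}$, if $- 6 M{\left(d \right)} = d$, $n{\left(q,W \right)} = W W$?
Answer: $84681$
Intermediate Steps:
$n{\left(q,W \right)} = W^{2}$
$M{\left(d \right)} = - \frac{d}{6}$
$\left(\left(1 M{\left(0 \right)} + n{\left(-5,3 \right)}\right) - 300\right)^{2} = \left(\left(1 \left(\left(- \frac{1}{6}\right) 0\right) + 3^{2}\right) - 300\right)^{2} = \left(\left(1 \cdot 0 + 9\right) - 300\right)^{2} = \left(\left(0 + 9\right) - 300\right)^{2} = \left(9 - 300\right)^{2} = \left(-291\right)^{2} = 84681$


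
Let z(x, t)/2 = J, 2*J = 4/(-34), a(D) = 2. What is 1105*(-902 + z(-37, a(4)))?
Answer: -996840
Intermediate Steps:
J = -1/17 (J = (4/(-34))/2 = (4*(-1/34))/2 = (½)*(-2/17) = -1/17 ≈ -0.058824)
z(x, t) = -2/17 (z(x, t) = 2*(-1/17) = -2/17)
1105*(-902 + z(-37, a(4))) = 1105*(-902 - 2/17) = 1105*(-15336/17) = -996840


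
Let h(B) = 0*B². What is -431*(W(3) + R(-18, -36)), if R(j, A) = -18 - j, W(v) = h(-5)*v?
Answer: 0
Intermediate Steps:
h(B) = 0
W(v) = 0 (W(v) = 0*v = 0)
-431*(W(3) + R(-18, -36)) = -431*(0 + (-18 - 1*(-18))) = -431*(0 + (-18 + 18)) = -431*(0 + 0) = -431*0 = 0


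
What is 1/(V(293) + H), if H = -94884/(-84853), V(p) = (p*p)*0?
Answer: 84853/94884 ≈ 0.89428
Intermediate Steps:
V(p) = 0 (V(p) = p²*0 = 0)
H = 94884/84853 (H = -94884*(-1/84853) = 94884/84853 ≈ 1.1182)
1/(V(293) + H) = 1/(0 + 94884/84853) = 1/(94884/84853) = 84853/94884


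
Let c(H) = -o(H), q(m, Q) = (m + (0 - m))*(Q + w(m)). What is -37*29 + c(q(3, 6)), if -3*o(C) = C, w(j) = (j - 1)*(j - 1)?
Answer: -1073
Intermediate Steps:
w(j) = (-1 + j)² (w(j) = (-1 + j)*(-1 + j) = (-1 + j)²)
q(m, Q) = 0 (q(m, Q) = (m + (0 - m))*(Q + (-1 + m)²) = (m - m)*(Q + (-1 + m)²) = 0*(Q + (-1 + m)²) = 0)
o(C) = -C/3
c(H) = H/3 (c(H) = -(-1)*H/3 = H/3)
-37*29 + c(q(3, 6)) = -37*29 + (⅓)*0 = -1073 + 0 = -1073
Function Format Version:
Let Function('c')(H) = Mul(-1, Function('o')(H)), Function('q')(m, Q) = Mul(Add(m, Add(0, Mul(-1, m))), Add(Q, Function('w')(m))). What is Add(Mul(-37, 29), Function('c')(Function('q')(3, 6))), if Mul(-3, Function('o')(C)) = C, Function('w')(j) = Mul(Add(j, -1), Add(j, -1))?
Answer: -1073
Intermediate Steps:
Function('w')(j) = Pow(Add(-1, j), 2) (Function('w')(j) = Mul(Add(-1, j), Add(-1, j)) = Pow(Add(-1, j), 2))
Function('q')(m, Q) = 0 (Function('q')(m, Q) = Mul(Add(m, Add(0, Mul(-1, m))), Add(Q, Pow(Add(-1, m), 2))) = Mul(Add(m, Mul(-1, m)), Add(Q, Pow(Add(-1, m), 2))) = Mul(0, Add(Q, Pow(Add(-1, m), 2))) = 0)
Function('o')(C) = Mul(Rational(-1, 3), C)
Function('c')(H) = Mul(Rational(1, 3), H) (Function('c')(H) = Mul(-1, Mul(Rational(-1, 3), H)) = Mul(Rational(1, 3), H))
Add(Mul(-37, 29), Function('c')(Function('q')(3, 6))) = Add(Mul(-37, 29), Mul(Rational(1, 3), 0)) = Add(-1073, 0) = -1073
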